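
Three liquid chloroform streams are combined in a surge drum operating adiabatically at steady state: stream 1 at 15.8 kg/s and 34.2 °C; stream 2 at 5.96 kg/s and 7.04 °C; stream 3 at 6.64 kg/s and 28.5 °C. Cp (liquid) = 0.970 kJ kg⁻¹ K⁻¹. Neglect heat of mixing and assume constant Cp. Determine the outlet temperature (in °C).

T_out = 27.2 °C

Energy balance with Q = 0: Σ ṁᵢCp,ᵢ(T_out − Tᵢ) = 0
T_out = Σ ṁᵢCp,ᵢTᵢ / Σ ṁᵢCp,ᵢ
      = 748.41 / 27.548 = 27.168 °C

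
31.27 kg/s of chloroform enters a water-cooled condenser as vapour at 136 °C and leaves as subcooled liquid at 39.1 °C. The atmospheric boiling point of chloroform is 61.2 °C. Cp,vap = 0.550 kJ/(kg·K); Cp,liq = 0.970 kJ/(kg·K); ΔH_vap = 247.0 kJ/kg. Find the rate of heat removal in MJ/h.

vapour 136→61.2 °C: -41.14 kJ/kg
condensation at 61.2 °C: -247 kJ/kg
liquid 61.2→39.1 °C: -21.437 kJ/kg
Δh = -41.14 + -247 + -21.437 = -309.58 kJ/kg
Q = ṁ·Δh = 31.27 kg/s × -309.58 kJ/kg = -9680.5 kJ/s
|Q| = 9680.5 kW = 34850 MJ/h

Q_c = 34800 MJ/h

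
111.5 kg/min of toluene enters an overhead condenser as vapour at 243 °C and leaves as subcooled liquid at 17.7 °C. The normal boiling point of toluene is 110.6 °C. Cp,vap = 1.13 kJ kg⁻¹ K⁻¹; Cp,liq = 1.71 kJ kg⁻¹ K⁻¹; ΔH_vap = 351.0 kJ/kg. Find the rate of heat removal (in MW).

Q_c = 1.23 MW

vapour 243→110.6 °C: -149.61 kJ/kg
condensation at 110.6 °C: -351 kJ/kg
liquid 110.6→17.7 °C: -158.86 kJ/kg
Δh = -149.61 + -351 + -158.86 = -659.47 kJ/kg
Q = ṁ·Δh = 111.5 kg/min × -659.47 kJ/kg = -73531 kJ/min
|Q| = 1225.5 kW = 1.2255 MW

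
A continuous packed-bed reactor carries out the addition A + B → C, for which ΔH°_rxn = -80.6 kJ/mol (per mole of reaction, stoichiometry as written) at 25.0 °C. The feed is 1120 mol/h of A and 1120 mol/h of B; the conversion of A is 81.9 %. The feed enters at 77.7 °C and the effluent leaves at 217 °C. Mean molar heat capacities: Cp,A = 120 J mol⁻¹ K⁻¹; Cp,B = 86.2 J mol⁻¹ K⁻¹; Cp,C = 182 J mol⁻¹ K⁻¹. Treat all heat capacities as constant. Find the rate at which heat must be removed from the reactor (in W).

Q_out = 12800 W

Extent of reaction ξ = 0.819 × 1120 = 917.28 mol/h
Reaction term: ξ·ΔH°_rxn = 917.28 × -80.6 = -73933 kJ/h
Sensible, feed 77.7→25 °C: -12171 kJ/h
Outlet flows (mol/h): A 202.72, B 202.72, C 917.28
Sensible, products 25→217 °C: 40079 kJ/h
Q = ΔH = -46024 kJ/h = -12.785 kW
Heat removed = 12785 W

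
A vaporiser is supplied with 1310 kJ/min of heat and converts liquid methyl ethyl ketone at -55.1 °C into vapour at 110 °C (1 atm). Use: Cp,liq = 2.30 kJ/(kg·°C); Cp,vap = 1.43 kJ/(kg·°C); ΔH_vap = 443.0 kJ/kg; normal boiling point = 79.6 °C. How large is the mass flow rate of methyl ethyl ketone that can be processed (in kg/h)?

Δh = 2.30×(79.6−-55.1) + 443.0 + 1.43×(110−79.6) = 796.28 kJ/kg
Q = 1310 kJ/min = 21.833 kJ/s = 78600 kJ/h
ṁ = Q/Δh = 78600 / 796.28 = 98.709 kg/h

ṁ = 98.7 kg/h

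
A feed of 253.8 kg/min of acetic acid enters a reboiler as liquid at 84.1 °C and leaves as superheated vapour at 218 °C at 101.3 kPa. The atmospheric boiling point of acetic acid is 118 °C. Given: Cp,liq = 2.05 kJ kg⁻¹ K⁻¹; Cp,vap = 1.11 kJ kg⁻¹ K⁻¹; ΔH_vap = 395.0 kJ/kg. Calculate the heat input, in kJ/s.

Q = 2430 kJ/s

liquid 84.1→118 °C: 69.495 kJ/kg
vaporisation at 118 °C: 395 kJ/kg
vapour 118→218 °C: 111 kJ/kg
Δh = 69.495 + 395 + 111 = 575.5 kJ/kg
Q = ṁ·Δh = 253.8 kg/min × 575.5 kJ/kg = 146060 kJ/min
|Q| = 2434.3 kW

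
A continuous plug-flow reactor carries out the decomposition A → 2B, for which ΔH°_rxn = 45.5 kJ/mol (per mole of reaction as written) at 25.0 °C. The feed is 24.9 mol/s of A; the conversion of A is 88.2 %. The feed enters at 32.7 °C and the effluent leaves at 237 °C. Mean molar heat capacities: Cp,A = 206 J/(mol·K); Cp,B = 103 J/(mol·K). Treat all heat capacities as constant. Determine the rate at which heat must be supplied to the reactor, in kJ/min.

Extent of reaction ξ = 0.882 × 24.9 = 21.962 mol/s
Reaction term: ξ·ΔH°_rxn = 21.962 × 45.5 = 999.26 kJ/s
Sensible, feed 32.7→25 °C: -39.496 kJ/s
Outlet flows (mol/s): A 2.9382, B 43.924
Sensible, products 25→237 °C: 1087.4 kJ/s
Q = ΔH = 2047.2 kJ/s = 2047.2 kW
Heat supplied = 122830 kJ/min

Q_in = 123000 kJ/min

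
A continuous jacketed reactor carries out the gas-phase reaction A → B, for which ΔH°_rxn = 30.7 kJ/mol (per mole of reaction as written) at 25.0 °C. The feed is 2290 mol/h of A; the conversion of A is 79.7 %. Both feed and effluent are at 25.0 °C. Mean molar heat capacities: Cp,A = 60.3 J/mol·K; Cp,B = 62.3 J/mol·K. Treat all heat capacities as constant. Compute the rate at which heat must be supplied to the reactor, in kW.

Q_in = 15.6 kW

Extent of reaction ξ = 0.797 × 2290 = 1825.1 mol/h
Reaction term: ξ·ΔH°_rxn = 1825.1 × 30.7 = 56031 kJ/h
Q = ΔH = 56031 kJ/h = 15.564 kW
Heat supplied = 15.564 kW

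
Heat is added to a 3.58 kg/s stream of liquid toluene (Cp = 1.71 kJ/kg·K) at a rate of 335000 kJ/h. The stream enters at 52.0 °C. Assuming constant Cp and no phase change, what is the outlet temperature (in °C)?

T_out = 67.2 °C

Q = 335000 kJ/h = 93.056 kJ/s
ΔT = Q/(ṁ·Cp) = 93.056/(3.58×1.71) = 15.201 K
T_out = 52.0 + 15.201 = 67.201 °C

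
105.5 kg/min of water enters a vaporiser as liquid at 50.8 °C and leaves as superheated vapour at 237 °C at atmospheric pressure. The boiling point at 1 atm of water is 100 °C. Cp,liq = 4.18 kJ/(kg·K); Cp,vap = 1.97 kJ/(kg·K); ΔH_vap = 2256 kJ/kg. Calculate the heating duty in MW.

Q = 4.80 MW

liquid 50.8→100 °C: 205.66 kJ/kg
vaporisation at 100 °C: 2256 kJ/kg
vapour 100→237 °C: 269.89 kJ/kg
Δh = 205.66 + 2256 + 269.89 = 2731.5 kJ/kg
Q = ṁ·Δh = 105.5 kg/min × 2731.5 kJ/kg = 288180 kJ/min
|Q| = 4803 kW = 4.803 MW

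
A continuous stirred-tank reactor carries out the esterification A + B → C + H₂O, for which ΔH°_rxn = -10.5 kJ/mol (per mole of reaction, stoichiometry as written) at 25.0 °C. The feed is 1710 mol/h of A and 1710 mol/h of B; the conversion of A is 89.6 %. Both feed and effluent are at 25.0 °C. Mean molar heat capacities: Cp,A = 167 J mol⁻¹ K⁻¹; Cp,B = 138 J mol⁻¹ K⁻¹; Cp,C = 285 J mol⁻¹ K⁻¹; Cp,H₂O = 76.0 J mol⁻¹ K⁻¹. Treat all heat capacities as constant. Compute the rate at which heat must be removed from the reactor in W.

Q_out = 4470 W

Extent of reaction ξ = 0.896 × 1710 = 1532.2 mol/h
Reaction term: ξ·ΔH°_rxn = 1532.2 × -10.5 = -16088 kJ/h
Q = ΔH = -16088 kJ/h = -4.4688 kW
Heat removed = 4468.8 W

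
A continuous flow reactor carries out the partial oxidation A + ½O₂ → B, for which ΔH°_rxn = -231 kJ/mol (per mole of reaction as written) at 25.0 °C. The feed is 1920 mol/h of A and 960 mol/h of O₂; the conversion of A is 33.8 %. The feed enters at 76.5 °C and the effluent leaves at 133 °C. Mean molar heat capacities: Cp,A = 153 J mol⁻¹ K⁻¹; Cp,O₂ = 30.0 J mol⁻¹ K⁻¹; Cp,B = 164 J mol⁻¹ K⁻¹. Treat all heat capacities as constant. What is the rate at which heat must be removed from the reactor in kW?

Extent of reaction ξ = 0.338 × 1920 = 648.96 mol/h
Reaction term: ξ·ΔH°_rxn = 648.96 × -231 = -149910 kJ/h
Sensible, feed 76.5→25 °C: -16612 kJ/h
Outlet flows (mol/h): A 1271, O₂ 635.52, B 648.96
Sensible, products 25→133 °C: 34556 kJ/h
Q = ΔH = -131970 kJ/h = -36.657 kW
Heat removed = 36.657 kW

Q_out = 36.7 kW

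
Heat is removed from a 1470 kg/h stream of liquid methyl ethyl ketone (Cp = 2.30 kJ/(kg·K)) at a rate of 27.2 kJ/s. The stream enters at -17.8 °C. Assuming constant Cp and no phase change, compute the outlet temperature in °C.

Q = 27.2 kJ/s = 97920 kJ/h
ΔT = Q/(ṁ·Cp) = 97920/(1470×2.30) = 28.962 K
T_out = -17.8 − 28.962 = -46.762 °C

T_out = -46.8 °C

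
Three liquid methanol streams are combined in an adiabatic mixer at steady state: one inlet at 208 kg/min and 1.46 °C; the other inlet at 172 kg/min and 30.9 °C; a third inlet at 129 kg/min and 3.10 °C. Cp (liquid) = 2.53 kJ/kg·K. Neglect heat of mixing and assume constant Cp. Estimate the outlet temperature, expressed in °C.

T_out = 11.8 °C

No heat crosses the boundary, so H_out = H_in.
Σ ṁᵢCp,ᵢTᵢ = 208×2.53×1.46 + 172×2.53×30.9 + 129×2.53×3.10 = 15227
Σ ṁᵢCp,ᵢ = 208×2.53 + 172×2.53 + 129×2.53 = 1287.8
T_out = 15227 / 1287.8 = 11.824 °C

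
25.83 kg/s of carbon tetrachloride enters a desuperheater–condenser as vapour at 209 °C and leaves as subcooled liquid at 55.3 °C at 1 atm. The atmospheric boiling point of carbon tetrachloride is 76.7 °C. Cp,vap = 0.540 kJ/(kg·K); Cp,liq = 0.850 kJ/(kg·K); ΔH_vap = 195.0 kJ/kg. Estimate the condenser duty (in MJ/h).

vapour 209→76.7 °C: -71.442 kJ/kg
condensation at 76.7 °C: -195 kJ/kg
liquid 76.7→55.3 °C: -18.19 kJ/kg
Δh = -71.442 + -195 + -18.19 = -284.63 kJ/kg
Q = ṁ·Δh = 25.83 kg/s × -284.63 kJ/kg = -7352 kJ/s
|Q| = 7352 kW = 26467 MJ/h

Q_c = 26500 MJ/h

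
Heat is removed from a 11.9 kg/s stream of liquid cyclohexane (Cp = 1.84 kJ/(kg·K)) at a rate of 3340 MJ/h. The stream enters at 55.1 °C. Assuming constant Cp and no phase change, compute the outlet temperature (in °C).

Q = 3340 MJ/h = 927.78 kJ/s
ΔT = Q/(ṁ·Cp) = 927.78/(11.9×1.84) = 42.372 K
T_out = 55.1 − 42.372 = 12.728 °C

T_out = 12.7 °C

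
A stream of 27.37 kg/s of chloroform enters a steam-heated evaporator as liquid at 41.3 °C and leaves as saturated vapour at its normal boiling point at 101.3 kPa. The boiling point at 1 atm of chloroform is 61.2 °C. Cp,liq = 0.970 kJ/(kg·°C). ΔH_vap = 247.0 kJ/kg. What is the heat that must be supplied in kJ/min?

Q = 437000 kJ/min

liquid 41.3→61.2 °C: 19.303 kJ/kg
vaporisation at 61.2 °C: 247 kJ/kg
Δh = 19.303 + 247 = 266.3 kJ/kg
Q = ṁ·Δh = 27.37 kg/s × 266.3 kJ/kg = 7288.7 kJ/s
|Q| = 7288.7 kW = 437320 kJ/min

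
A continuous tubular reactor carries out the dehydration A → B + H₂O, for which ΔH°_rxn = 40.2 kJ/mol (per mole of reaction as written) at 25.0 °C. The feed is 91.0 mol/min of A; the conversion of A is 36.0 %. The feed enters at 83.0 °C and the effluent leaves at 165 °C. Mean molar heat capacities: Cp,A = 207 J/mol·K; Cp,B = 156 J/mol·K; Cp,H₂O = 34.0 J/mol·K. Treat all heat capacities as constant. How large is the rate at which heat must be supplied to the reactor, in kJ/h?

Extent of reaction ξ = 0.360 × 91.0 = 32.76 mol/min
Reaction term: ξ·ΔH°_rxn = 32.76 × 40.2 = 1317 kJ/min
Sensible, feed 83.0→25 °C: -1092.5 kJ/min
Outlet flows (mol/min): A 58.24, B 32.76, H₂O 32.76
Sensible, products 25→165 °C: 2559.2 kJ/min
Q = ΔH = 2783.6 kJ/min = 46.394 kW
Heat supplied = 167020 kJ/h

Q_in = 167000 kJ/h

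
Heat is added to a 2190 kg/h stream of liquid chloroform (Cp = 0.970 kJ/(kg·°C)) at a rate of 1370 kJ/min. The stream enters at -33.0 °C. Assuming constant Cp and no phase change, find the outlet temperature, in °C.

Q = 1370 kJ/min = 82200 kJ/h
ΔT = Q/(ṁ·Cp) = 82200/(2190×0.970) = 38.695 K
T_out = -33.0 + 38.695 = 5.6951 °C

T_out = 5.70 °C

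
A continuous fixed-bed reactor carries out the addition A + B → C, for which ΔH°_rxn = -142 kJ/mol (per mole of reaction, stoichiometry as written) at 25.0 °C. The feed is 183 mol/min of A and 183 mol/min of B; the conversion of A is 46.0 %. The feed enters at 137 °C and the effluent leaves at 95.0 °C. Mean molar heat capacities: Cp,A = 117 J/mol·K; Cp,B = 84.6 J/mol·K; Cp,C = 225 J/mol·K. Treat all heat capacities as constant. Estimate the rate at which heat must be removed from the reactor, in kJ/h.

Extent of reaction ξ = 0.460 × 183 = 84.18 mol/min
Reaction term: ξ·ΔH°_rxn = 84.18 × -142 = -11954 kJ/min
Sensible, feed 137→25 °C: -4132 kJ/min
Outlet flows (mol/min): A 98.82, B 98.82, C 84.18
Sensible, products 25→95.0 °C: 2720.4 kJ/min
Q = ΔH = -13365 kJ/min = -222.75 kW
Heat removed = 801910 kJ/h

Q_out = 802000 kJ/h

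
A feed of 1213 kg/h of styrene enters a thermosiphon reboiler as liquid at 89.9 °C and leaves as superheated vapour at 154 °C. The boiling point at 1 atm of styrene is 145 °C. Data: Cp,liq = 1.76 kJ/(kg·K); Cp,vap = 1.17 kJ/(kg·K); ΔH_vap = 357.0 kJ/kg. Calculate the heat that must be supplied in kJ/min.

Q = 9390 kJ/min

liquid 89.9→145 °C: 96.976 kJ/kg
vaporisation at 145 °C: 357 kJ/kg
vapour 145→154 °C: 10.53 kJ/kg
Δh = 96.976 + 357 + 10.53 = 464.51 kJ/kg
Q = ṁ·Δh = 1213 kg/h × 464.51 kJ/kg = 563450 kJ/h
|Q| = 156.51 kW = 9390.8 kJ/min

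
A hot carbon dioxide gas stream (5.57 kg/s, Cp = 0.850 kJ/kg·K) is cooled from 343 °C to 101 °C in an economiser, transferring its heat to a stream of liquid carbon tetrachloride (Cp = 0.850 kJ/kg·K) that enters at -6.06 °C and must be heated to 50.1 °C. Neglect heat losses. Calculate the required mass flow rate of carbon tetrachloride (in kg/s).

ṁ_c = 24.0 kg/s

Heat released by hot stream: Q = 5.57 × 0.850 × (343 − 101) = 1145.7 kJ/s
Energy balance on cold side (adiabatic exchanger): Q = ṁ_c·Cp_c·(T_c,out − T_c,in)
ṁ_c = 1145.7 / [0.850 × (50.1 − -6.06)] = 24.002 kg/s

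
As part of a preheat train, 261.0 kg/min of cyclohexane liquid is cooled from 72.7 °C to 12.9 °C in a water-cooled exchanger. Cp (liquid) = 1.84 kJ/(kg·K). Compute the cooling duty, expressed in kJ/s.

Q_c = 479 kJ/s

Q = ṁ·Cp·ΔT = 261.0 × 1.84 × (12.9 − 72.7) = -28718 kJ/min
Converting: 28718 / 60 s = 478.64 kW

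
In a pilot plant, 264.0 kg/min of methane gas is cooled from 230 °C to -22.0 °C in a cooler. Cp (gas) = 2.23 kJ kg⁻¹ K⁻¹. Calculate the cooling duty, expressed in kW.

Q_c = 2470 kW

Q = ṁ·Cp·ΔT = 264.0 × 2.23 × (-22.0 − 230) = -148360 kJ/min
Converting: 148360 / 60 s = 2472.6 kW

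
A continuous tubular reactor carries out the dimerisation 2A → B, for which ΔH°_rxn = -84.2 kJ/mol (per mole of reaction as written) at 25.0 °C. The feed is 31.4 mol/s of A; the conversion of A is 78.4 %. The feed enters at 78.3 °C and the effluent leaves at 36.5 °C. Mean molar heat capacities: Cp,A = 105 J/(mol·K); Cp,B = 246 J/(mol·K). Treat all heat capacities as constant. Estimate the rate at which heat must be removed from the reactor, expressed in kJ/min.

Extent of reaction ξ = 0.784 × 31.4 / 2 = 12.309 mol/s
Reaction term: ξ·ΔH°_rxn = 12.309 × -84.2 = -1036.4 kJ/s
Sensible, feed 78.3→25 °C: -175.73 kJ/s
Outlet flows (mol/s): A 6.7824, B 12.309
Sensible, products 25→36.5 °C: 43.011 kJ/s
Q = ΔH = -1169.1 kJ/s = -1169.1 kW
Heat removed = 70147 kJ/min

Q_out = 70100 kJ/min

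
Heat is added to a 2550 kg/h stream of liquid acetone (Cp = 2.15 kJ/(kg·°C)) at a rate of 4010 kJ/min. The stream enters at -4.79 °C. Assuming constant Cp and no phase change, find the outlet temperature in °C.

T_out = 39.1 °C

Q = 4010 kJ/min = 240600 kJ/h
ΔT = Q/(ṁ·Cp) = 240600/(2550×2.15) = 43.885 K
T_out = -4.79 + 43.885 = 39.095 °C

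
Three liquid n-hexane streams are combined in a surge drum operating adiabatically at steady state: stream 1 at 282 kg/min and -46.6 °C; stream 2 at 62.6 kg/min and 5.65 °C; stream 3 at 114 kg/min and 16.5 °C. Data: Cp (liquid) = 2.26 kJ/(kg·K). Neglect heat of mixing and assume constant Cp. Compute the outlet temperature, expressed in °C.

Energy balance with Q = 0: Σ ṁᵢCp,ᵢ(T_out − Tᵢ) = 0
Σ ṁᵢCp,ᵢTᵢ = 282×2.26×-46.6 + 62.6×2.26×5.65 + 114×2.26×16.5 = -24649
Σ ṁᵢCp,ᵢ = 282×2.26 + 62.6×2.26 + 114×2.26 = 1036.4
T_out = -24649 / 1036.4 = -23.782 °C

T_out = -23.8 °C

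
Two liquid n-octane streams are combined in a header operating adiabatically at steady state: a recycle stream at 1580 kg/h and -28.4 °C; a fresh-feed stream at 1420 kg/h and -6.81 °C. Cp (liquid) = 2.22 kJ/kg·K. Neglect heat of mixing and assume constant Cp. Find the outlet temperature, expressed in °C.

T_out = -18.2 °C

Adiabatic, steady state ⇒ Σ ṁᵢCp,ᵢ(T_out − Tᵢ) = 0
Σ ṁᵢCp,ᵢTᵢ = 1580×2.22×-28.4 + 1420×2.22×-6.81 = -121080
Σ ṁᵢCp,ᵢ = 1580×2.22 + 1420×2.22 = 6660
T_out = -121080 / 6660 = -18.181 °C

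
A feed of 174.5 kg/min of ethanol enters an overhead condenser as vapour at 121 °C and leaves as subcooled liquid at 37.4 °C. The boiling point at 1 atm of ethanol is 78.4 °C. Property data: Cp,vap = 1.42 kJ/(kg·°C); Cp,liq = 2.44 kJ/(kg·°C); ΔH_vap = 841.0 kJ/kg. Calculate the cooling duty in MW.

Q_c = 2.91 MW

vapour 121→78.4 °C: -60.492 kJ/kg
condensation at 78.4 °C: -841 kJ/kg
liquid 78.4→37.4 °C: -100.04 kJ/kg
Δh = -60.492 + -841 + -100.04 = -1001.5 kJ/kg
Q = ṁ·Δh = 174.5 kg/min × -1001.5 kJ/kg = -174770 kJ/min
|Q| = 2912.8 kW = 2.9128 MW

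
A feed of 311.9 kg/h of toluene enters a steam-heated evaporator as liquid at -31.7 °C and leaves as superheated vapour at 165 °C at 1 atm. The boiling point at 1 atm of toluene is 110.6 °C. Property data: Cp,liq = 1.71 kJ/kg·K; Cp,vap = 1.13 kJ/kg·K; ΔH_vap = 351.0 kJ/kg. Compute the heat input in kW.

liquid -31.7→110.6 °C: 243.33 kJ/kg
vaporisation at 110.6 °C: 351 kJ/kg
vapour 110.6→165 °C: 61.472 kJ/kg
Δh = 243.33 + 351 + 61.472 = 655.8 kJ/kg
Q = ṁ·Δh = 311.9 kg/h × 655.8 kJ/kg = 204550 kJ/h
|Q| = 56.818 kW

Q = 56.8 kW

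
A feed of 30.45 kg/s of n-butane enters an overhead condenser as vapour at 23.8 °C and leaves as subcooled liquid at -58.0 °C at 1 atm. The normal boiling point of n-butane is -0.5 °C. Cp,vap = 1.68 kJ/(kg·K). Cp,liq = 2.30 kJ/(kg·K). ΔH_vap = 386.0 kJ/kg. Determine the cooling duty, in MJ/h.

Q_c = 61300 MJ/h

vapour 23.8→-0.5 °C: -40.824 kJ/kg
condensation at -0.5 °C: -386 kJ/kg
liquid -0.5→-58.0 °C: -132.25 kJ/kg
Δh = -40.824 + -386 + -132.25 = -559.07 kJ/kg
Q = ṁ·Δh = 30.45 kg/s × -559.07 kJ/kg = -17024 kJ/s
|Q| = 17024 kW = 61286 MJ/h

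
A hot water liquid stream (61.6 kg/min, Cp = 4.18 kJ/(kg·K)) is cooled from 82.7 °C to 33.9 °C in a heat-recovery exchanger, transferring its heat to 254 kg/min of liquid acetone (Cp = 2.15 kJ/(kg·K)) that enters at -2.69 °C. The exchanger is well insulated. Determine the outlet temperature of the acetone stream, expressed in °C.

T_c,out = 20.3 °C

Heat released by hot stream: Q = 61.6 × 4.18 × (82.7 − 33.9) = 12565 kJ/min
Energy balance on cold side (adiabatic exchanger): Q = ṁ_c·Cp_c·(T_c,out − T_c,in)
T_c,out = -2.69 + 12565/(254 × 2.15) = 20.319 °C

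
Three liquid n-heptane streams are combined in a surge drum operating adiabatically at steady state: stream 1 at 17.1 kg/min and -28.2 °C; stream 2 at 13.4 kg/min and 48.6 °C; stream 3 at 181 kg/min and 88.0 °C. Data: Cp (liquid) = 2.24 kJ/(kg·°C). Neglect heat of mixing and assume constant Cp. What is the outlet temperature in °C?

No heat crosses the boundary, so H_out = H_in.
Σ ṁᵢCp,ᵢTᵢ = 17.1×2.24×-28.2 + 13.4×2.24×48.6 + 181×2.24×88.0 = 36057
Σ ṁᵢCp,ᵢ = 17.1×2.24 + 13.4×2.24 + 181×2.24 = 473.76
T_out = 36057 / 473.76 = 76.109 °C

T_out = 76.1 °C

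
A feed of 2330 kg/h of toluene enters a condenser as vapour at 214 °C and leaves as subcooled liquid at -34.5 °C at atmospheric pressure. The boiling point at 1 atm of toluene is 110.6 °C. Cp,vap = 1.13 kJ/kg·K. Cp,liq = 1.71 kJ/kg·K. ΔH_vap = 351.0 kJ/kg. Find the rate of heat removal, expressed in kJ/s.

Q_c = 463 kJ/s

vapour 214→110.6 °C: -116.84 kJ/kg
condensation at 110.6 °C: -351 kJ/kg
liquid 110.6→-34.5 °C: -248.12 kJ/kg
Δh = -116.84 + -351 + -248.12 = -715.96 kJ/kg
Q = ṁ·Δh = 2330 kg/h × -715.96 kJ/kg = -1.6682e+06 kJ/h
|Q| = 463.39 kW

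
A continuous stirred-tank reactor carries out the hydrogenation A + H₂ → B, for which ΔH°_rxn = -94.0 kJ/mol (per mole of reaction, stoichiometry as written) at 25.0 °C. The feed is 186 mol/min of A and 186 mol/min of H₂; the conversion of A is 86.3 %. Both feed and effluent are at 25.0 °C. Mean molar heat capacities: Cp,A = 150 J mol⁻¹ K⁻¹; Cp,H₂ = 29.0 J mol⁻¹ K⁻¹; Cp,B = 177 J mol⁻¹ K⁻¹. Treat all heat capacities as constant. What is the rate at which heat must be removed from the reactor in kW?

Q_out = 251 kW

Extent of reaction ξ = 0.863 × 186 = 160.52 mol/min
Reaction term: ξ·ΔH°_rxn = 160.52 × -94.0 = -15089 kJ/min
Q = ΔH = -15089 kJ/min = -251.48 kW
Heat removed = 251.48 kW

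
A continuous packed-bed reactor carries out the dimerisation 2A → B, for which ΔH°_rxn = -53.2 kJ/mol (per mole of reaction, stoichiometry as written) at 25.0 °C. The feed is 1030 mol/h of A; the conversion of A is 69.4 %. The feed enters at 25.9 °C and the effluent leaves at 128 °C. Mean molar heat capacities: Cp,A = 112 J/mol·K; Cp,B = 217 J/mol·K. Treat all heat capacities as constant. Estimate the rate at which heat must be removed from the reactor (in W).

Extent of reaction ξ = 0.694 × 1030 / 2 = 357.41 mol/h
Reaction term: ξ·ΔH°_rxn = 357.41 × -53.2 = -19014 kJ/h
Sensible, feed 25.9→25 °C: -103.82 kJ/h
Outlet flows (mol/h): A 315.18, B 357.41
Sensible, products 25→128 °C: 11624 kJ/h
Q = ΔH = -7493.6 kJ/h = -2.0816 kW
Heat removed = 2081.6 W

Q_out = 2080 W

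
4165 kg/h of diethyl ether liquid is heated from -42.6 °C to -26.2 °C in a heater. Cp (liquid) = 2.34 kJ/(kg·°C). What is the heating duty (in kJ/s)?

Q = ṁ·Cp·ΔT = 4165 × 2.34 × (-26.2 − -42.6) = 159840 kJ/h
Converting: 159840 / 3600 s = 44.399 kW

Q = 44.4 kJ/s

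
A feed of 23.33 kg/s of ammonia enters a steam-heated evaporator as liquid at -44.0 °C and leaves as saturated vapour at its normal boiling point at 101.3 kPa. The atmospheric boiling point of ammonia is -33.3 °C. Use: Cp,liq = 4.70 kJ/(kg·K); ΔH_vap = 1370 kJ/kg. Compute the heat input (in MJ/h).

liquid -44.0→-33.3 °C: 50.29 kJ/kg
vaporisation at -33.3 °C: 1370 kJ/kg
Δh = 50.29 + 1370 = 1420.3 kJ/kg
Q = ṁ·Δh = 23.33 kg/s × 1420.3 kJ/kg = 33135 kJ/s
|Q| = 33135 kW = 119290 MJ/h

Q = 119000 MJ/h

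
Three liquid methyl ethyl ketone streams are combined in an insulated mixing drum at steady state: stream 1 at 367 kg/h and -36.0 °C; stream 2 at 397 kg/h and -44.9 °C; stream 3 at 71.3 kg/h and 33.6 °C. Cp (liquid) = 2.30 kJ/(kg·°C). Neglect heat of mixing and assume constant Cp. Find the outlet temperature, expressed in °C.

Energy balance with Q = 0: Σ ṁᵢCp,ᵢ(T_out − Tᵢ) = 0
T_out = Σ ṁᵢCp,ᵢTᵢ / Σ ṁᵢCp,ᵢ
      = -65876 / 1921.2 = -34.289 °C

T_out = -34.3 °C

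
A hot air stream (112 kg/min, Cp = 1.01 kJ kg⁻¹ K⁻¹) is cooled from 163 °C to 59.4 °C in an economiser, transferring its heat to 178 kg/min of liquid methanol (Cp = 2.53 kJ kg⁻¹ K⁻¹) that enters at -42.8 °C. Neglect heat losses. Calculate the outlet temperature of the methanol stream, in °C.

T_c,out = -16.8 °C

Heat released by hot stream: Q = 112 × 1.01 × (163 − 59.4) = 11719 kJ/min
Energy balance on cold side (adiabatic exchanger): Q = ṁ_c·Cp_c·(T_c,out − T_c,in)
T_c,out = -42.8 + 11719/(178 × 2.53) = -16.777 °C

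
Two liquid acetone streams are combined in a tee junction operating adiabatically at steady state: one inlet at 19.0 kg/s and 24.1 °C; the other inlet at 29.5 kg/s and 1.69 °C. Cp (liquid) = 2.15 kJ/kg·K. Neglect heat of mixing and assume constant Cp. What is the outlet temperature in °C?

Adiabatic, steady state ⇒ Σ ṁᵢCp,ᵢ(T_out − Tᵢ) = 0
T_out = Σ ṁᵢCp,ᵢTᵢ / Σ ṁᵢCp,ᵢ
      = 1091.7 / 104.28 = 10.469 °C

T_out = 10.5 °C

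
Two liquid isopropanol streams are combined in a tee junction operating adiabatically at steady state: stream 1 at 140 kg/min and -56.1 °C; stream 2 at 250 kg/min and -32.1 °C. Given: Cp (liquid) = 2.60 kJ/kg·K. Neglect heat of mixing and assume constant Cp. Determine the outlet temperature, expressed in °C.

T_out = -40.7 °C

Adiabatic, steady state ⇒ Σ ṁᵢCp,ᵢ(T_out − Tᵢ) = 0
Σ ṁᵢCp,ᵢTᵢ = 140×2.60×-56.1 + 250×2.60×-32.1 = -41285
Σ ṁᵢCp,ᵢ = 140×2.60 + 250×2.60 = 1014
T_out = -41285 / 1014 = -40.715 °C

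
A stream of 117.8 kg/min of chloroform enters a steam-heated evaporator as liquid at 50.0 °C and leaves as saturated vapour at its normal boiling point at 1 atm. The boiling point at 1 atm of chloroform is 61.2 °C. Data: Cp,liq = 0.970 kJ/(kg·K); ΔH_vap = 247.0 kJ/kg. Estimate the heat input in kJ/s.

Q = 506 kJ/s

liquid 50.0→61.2 °C: 10.864 kJ/kg
vaporisation at 61.2 °C: 247 kJ/kg
Δh = 10.864 + 247 = 257.86 kJ/kg
Q = ṁ·Δh = 117.8 kg/min × 257.86 kJ/kg = 30376 kJ/min
|Q| = 506.27 kW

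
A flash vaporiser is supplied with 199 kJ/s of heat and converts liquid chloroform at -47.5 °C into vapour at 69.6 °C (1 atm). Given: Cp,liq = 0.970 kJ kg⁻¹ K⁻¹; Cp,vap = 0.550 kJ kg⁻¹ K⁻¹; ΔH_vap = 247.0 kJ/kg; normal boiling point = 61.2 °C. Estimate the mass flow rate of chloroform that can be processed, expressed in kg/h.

Δh = 0.970×(61.2−-47.5) + 247.0 + 0.550×(69.6−61.2) = 357.06 kJ/kg
Q = 199 kJ/s = 199 kJ/s = 716400 kJ/h
ṁ = Q/Δh = 716400 / 357.06 = 2006.4 kg/h

ṁ = 2010 kg/h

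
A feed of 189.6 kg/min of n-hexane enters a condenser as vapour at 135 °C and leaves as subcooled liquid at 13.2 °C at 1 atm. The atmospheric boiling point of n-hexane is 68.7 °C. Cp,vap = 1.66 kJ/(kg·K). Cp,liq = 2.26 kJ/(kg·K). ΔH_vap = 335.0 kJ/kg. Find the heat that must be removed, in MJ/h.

Q_c = 6490 MJ/h

vapour 135→68.7 °C: -110.06 kJ/kg
condensation at 68.7 °C: -335 kJ/kg
liquid 68.7→13.2 °C: -125.43 kJ/kg
Δh = -110.06 + -335 + -125.43 = -570.49 kJ/kg
Q = ṁ·Δh = 189.6 kg/min × -570.49 kJ/kg = -108160 kJ/min
|Q| = 1802.7 kW = 6489.9 MJ/h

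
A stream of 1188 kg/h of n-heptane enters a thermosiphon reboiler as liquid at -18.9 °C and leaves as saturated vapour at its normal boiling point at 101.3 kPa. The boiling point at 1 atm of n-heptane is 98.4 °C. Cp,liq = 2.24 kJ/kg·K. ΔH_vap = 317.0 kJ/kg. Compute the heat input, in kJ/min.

Q = 11500 kJ/min

liquid -18.9→98.4 °C: 262.75 kJ/kg
vaporisation at 98.4 °C: 317 kJ/kg
Δh = 262.75 + 317 = 579.75 kJ/kg
Q = ṁ·Δh = 1188 kg/h × 579.75 kJ/kg = 688750 kJ/h
|Q| = 191.32 kW = 11479 kJ/min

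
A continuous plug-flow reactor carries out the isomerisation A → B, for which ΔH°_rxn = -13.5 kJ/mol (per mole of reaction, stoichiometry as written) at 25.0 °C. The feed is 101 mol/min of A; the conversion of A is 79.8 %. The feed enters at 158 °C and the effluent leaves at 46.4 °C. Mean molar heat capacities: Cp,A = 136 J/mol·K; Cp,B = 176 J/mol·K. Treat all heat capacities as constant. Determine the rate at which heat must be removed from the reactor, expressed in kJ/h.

Extent of reaction ξ = 0.798 × 101 = 80.598 mol/min
Reaction term: ξ·ΔH°_rxn = 80.598 × -13.5 = -1088.1 kJ/min
Sensible, feed 158→25 °C: -1826.9 kJ/min
Outlet flows (mol/min): A 20.402, B 80.598
Sensible, products 25→46.4 °C: 362.94 kJ/min
Q = ΔH = -2552 kJ/min = -42.534 kW
Heat removed = 153120 kJ/h

Q_out = 153000 kJ/h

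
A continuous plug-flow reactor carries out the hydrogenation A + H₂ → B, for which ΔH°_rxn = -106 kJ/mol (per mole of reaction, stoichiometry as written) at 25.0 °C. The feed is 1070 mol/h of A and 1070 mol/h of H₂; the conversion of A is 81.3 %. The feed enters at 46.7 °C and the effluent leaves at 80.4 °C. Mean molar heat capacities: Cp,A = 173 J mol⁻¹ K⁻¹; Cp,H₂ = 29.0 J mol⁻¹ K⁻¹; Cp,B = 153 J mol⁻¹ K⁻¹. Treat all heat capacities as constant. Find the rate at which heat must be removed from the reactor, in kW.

Extent of reaction ξ = 0.813 × 1070 = 869.91 mol/h
Reaction term: ξ·ΔH°_rxn = 869.91 × -106 = -92210 kJ/h
Sensible, feed 46.7→25 °C: -4690.2 kJ/h
Outlet flows (mol/h): A 200.09, H₂ 200.09, B 869.91
Sensible, products 25→80.4 °C: 9612.7 kJ/h
Q = ΔH = -87288 kJ/h = -24.247 kW
Heat removed = 24.247 kW

Q_out = 24.2 kW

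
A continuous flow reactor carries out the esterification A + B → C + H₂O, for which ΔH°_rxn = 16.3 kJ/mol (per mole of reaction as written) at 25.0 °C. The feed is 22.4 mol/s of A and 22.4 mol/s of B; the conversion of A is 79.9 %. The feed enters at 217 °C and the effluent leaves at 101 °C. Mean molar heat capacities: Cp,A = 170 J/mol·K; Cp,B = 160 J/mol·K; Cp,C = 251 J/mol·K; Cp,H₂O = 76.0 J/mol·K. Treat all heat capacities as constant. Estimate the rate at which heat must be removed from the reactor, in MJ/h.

Extent of reaction ξ = 0.799 × 22.4 = 17.898 mol/s
Reaction term: ξ·ΔH°_rxn = 17.898 × 16.3 = 291.73 kJ/s
Sensible, feed 217→25 °C: -1419.3 kJ/s
Outlet flows (mol/s): A 4.5024, B 4.5024, C 17.898, H₂O 17.898
Sensible, products 25→101 °C: 557.71 kJ/s
Q = ΔH = -569.82 kJ/s = -569.82 kW
Heat removed = 2051.4 MJ/h

Q_out = 2050 MJ/h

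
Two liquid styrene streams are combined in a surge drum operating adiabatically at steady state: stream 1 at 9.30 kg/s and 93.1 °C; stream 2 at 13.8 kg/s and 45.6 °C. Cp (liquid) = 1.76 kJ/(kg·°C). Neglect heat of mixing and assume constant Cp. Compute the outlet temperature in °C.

T_out = 64.7 °C

No heat crosses the boundary, so H_out = H_in.
Σ ṁᵢCp,ᵢTᵢ = 9.30×1.76×93.1 + 13.8×1.76×45.6 = 2631.4
Σ ṁᵢCp,ᵢ = 9.30×1.76 + 13.8×1.76 = 40.656
T_out = 2631.4 / 40.656 = 64.723 °C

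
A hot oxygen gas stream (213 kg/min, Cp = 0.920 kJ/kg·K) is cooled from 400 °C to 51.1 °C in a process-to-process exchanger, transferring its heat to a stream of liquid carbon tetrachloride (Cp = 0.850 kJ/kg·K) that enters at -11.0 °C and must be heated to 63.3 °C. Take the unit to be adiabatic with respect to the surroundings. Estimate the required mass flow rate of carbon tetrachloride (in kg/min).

ṁ_c = 1080 kg/min

Heat released by hot stream: Q = 213 × 0.920 × (400 − 51.1) = 68370 kJ/min
Energy balance on cold side (adiabatic exchanger): Q = ṁ_c·Cp_c·(T_c,out − T_c,in)
ṁ_c = 68370 / [0.850 × (63.3 − -11.0)] = 1082.6 kg/min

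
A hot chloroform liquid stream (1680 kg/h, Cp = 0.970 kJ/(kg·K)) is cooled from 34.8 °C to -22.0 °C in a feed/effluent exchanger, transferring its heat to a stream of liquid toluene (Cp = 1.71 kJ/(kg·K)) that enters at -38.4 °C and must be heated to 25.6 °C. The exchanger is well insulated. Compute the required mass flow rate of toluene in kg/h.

Heat released by hot stream: Q = 1680 × 0.970 × (34.8 − -22.0) = 92561 kJ/h
Energy balance on cold side (adiabatic exchanger): Q = ṁ_c·Cp_c·(T_c,out − T_c,in)
ṁ_c = 92561 / [1.71 × (25.6 − -38.4)] = 845.77 kg/h

ṁ_c = 846 kg/h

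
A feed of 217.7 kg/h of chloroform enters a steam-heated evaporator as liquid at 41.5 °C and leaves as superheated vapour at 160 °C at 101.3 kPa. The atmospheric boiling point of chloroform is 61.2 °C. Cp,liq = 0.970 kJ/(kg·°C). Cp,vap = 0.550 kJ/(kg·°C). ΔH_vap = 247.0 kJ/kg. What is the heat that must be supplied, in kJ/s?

liquid 41.5→61.2 °C: 19.109 kJ/kg
vaporisation at 61.2 °C: 247 kJ/kg
vapour 61.2→160 °C: 54.34 kJ/kg
Δh = 19.109 + 247 + 54.34 = 320.45 kJ/kg
Q = ṁ·Δh = 217.7 kg/h × 320.45 kJ/kg = 69762 kJ/h
|Q| = 19.378 kW

Q = 19.4 kJ/s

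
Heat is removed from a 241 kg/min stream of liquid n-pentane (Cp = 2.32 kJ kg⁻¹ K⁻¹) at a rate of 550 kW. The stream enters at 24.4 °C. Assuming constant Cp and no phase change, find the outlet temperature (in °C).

T_out = -34.6 °C

Q = 550 kW = 33000 kJ/min
ΔT = Q/(ṁ·Cp) = 33000/(241×2.32) = 59.021 K
T_out = 24.4 − 59.021 = -34.621 °C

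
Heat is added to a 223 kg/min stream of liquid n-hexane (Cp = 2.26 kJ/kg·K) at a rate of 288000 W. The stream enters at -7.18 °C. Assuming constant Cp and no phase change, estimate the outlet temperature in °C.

Q = 288000 W = 17280 kJ/min
ΔT = Q/(ṁ·Cp) = 17280/(223×2.26) = 34.287 K
T_out = -7.18 + 34.287 = 27.107 °C

T_out = 27.1 °C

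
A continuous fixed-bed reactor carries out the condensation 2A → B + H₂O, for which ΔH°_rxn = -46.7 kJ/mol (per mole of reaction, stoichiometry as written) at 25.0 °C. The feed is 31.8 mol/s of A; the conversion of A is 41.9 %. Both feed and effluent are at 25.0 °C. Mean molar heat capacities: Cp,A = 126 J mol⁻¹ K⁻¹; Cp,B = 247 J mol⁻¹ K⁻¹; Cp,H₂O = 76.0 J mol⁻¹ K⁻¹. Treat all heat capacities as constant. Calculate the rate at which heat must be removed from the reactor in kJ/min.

Q_out = 18700 kJ/min

Extent of reaction ξ = 0.419 × 31.8 / 2 = 6.6621 mol/s
Reaction term: ξ·ΔH°_rxn = 6.6621 × -46.7 = -311.12 kJ/s
Q = ΔH = -311.12 kJ/s = -311.12 kW
Heat removed = 18667 kJ/min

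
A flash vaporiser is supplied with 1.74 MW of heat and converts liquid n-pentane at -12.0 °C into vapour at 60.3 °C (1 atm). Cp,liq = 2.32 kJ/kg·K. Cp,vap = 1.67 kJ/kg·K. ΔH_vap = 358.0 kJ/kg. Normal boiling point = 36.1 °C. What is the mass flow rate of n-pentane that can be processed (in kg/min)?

Δh = 2.32×(36.1−-12.0) + 358.0 + 1.67×(60.3−36.1) = 510.01 kJ/kg
Q = 1.74 MW = 1740 kJ/s = 104400 kJ/min
ṁ = Q/Δh = 104400 / 510.01 = 204.7 kg/min

ṁ = 205 kg/min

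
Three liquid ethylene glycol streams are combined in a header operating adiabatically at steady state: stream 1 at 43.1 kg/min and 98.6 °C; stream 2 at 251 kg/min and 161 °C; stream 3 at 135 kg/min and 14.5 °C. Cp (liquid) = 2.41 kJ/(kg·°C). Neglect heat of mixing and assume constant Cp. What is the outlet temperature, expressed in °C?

T_out = 109 °C

Adiabatic, steady state ⇒ Σ ṁᵢCp,ᵢ(T_out − Tᵢ) = 0
Σ ṁᵢCp,ᵢTᵢ = 43.1×2.41×98.6 + 251×2.41×161 + 135×2.41×14.5 = 112350
Σ ṁᵢCp,ᵢ = 43.1×2.41 + 251×2.41 + 135×2.41 = 1034.1
T_out = 112350 / 1034.1 = 108.64 °C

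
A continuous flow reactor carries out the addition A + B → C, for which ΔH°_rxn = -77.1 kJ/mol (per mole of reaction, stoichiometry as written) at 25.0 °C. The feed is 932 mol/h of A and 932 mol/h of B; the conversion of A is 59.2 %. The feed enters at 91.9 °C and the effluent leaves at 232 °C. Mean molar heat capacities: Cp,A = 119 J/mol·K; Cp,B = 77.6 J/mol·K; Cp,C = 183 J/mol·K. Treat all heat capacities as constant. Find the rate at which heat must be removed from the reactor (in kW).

Q_out = 5.12 kW

Extent of reaction ξ = 0.592 × 932 = 551.74 mol/h
Reaction term: ξ·ΔH°_rxn = 551.74 × -77.1 = -42539 kJ/h
Sensible, feed 91.9→25 °C: -12258 kJ/h
Outlet flows (mol/h): A 380.26, B 380.26, C 551.74
Sensible, products 25→232 °C: 36376 kJ/h
Q = ΔH = -18422 kJ/h = -5.1172 kW
Heat removed = 5.1172 kW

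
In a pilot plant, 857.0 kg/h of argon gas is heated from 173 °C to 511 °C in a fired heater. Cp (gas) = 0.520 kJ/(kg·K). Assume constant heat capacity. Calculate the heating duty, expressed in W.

Q = 41800 W

Q = ṁ·Cp·ΔT = 857.0 × 0.520 × (511 − 173) = 150630 kJ/h
Converting: 150630 / 3600 s = 41.841 kW
Heating duty = 41841 W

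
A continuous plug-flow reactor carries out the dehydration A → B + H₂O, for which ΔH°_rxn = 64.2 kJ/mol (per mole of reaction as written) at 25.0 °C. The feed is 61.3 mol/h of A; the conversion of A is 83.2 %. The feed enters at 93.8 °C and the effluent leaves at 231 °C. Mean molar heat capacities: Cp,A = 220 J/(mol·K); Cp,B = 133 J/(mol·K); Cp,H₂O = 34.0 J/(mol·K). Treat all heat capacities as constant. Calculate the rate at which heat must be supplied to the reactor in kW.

Extent of reaction ξ = 0.832 × 61.3 = 51.002 mol/h
Reaction term: ξ·ΔH°_rxn = 51.002 × 64.2 = 3274.3 kJ/h
Sensible, feed 93.8→25 °C: -927.84 kJ/h
Outlet flows (mol/h): A 10.298, B 51.002, H₂O 51.002
Sensible, products 25→231 °C: 2221.3 kJ/h
Q = ΔH = 4567.7 kJ/h = 1.2688 kW
Heat supplied = 1.2688 kW

Q_in = 1.27 kW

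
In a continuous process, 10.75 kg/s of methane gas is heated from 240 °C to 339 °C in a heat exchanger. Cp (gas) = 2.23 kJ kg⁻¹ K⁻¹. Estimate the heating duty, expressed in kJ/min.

Q = ṁ·Cp·ΔT = 10.75 × 2.23 × (339 − 240) = 2373.3 kJ/s
Heating duty = 142400 kJ/min

Q = 142000 kJ/min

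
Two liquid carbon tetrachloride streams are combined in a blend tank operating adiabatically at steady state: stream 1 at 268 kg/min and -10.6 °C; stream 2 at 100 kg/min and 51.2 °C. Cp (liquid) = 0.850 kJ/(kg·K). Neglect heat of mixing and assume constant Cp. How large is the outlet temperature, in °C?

T_out = 6.19 °C

No heat crosses the boundary, so H_out = H_in.
Σ ṁᵢCp,ᵢTᵢ = 268×0.850×-10.6 + 100×0.850×51.2 = 1937.3
Σ ṁᵢCp,ᵢ = 268×0.850 + 100×0.850 = 312.8
T_out = 1937.3 / 312.8 = 6.1935 °C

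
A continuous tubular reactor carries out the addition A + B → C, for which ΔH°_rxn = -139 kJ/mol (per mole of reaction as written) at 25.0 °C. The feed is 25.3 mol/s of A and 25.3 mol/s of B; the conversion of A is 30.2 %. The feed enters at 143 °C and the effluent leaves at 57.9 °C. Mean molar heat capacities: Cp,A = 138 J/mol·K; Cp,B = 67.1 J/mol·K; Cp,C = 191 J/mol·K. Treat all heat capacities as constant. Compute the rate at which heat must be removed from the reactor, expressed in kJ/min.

Extent of reaction ξ = 0.302 × 25.3 = 7.6406 mol/s
Reaction term: ξ·ΔH°_rxn = 7.6406 × -139 = -1062 kJ/s
Sensible, feed 143→25 °C: -612.31 kJ/s
Outlet flows (mol/s): A 17.659, B 17.659, C 7.6406
Sensible, products 25→57.9 °C: 167.17 kJ/s
Q = ΔH = -1507.2 kJ/s = -1507.2 kW
Heat removed = 90430 kJ/min

Q_out = 90400 kJ/min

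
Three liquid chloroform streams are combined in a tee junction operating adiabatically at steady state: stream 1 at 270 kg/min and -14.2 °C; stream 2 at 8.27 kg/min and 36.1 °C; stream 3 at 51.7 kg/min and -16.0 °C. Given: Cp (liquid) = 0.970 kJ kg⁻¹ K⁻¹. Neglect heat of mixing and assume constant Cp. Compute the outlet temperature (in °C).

Energy balance with Q = 0: Σ ṁᵢCp,ᵢ(T_out − Tᵢ) = 0
Σ ṁᵢCp,ᵢTᵢ = 270×0.970×-14.2 + 8.27×0.970×36.1 + 51.7×0.970×-16.0 = -4231.8
Σ ṁᵢCp,ᵢ = 270×0.970 + 8.27×0.970 + 51.7×0.970 = 320.07
T_out = -4231.8 / 320.07 = -13.221 °C

T_out = -13.2 °C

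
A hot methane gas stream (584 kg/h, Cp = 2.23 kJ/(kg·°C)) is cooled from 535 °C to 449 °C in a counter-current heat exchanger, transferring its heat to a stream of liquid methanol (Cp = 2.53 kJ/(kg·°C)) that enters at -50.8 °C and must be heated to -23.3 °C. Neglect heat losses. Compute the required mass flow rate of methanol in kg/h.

Heat released by hot stream: Q = 584 × 2.23 × (535 − 449) = 112000 kJ/h
Energy balance on cold side (adiabatic exchanger): Q = ṁ_c·Cp_c·(T_c,out − T_c,in)
ṁ_c = 112000 / [2.53 × (-23.3 − -50.8)] = 1609.8 kg/h

ṁ_c = 1610 kg/h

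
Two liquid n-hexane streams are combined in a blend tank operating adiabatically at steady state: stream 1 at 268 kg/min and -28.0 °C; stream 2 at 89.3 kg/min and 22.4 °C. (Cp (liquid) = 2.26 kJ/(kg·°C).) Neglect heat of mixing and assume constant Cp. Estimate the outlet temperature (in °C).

T_out = -15.4 °C

Adiabatic, steady state ⇒ Σ ṁᵢCp,ᵢ(T_out − Tᵢ) = 0
Σ ṁᵢCp,ᵢTᵢ = 268×2.26×-28.0 + 89.3×2.26×22.4 = -12438
Σ ṁᵢCp,ᵢ = 268×2.26 + 89.3×2.26 = 807.5
T_out = -12438 / 807.5 = -15.404 °C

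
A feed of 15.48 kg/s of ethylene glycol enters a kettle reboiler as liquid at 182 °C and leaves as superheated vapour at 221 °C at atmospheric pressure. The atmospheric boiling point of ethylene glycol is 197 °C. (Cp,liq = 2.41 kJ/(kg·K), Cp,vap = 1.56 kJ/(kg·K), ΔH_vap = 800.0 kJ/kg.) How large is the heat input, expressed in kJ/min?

Q = 811000 kJ/min

liquid 182→197 °C: 36.15 kJ/kg
vaporisation at 197 °C: 800 kJ/kg
vapour 197→221 °C: 37.44 kJ/kg
Δh = 36.15 + 800 + 37.44 = 873.59 kJ/kg
Q = ṁ·Δh = 15.48 kg/s × 873.59 kJ/kg = 13523 kJ/s
|Q| = 13523 kW = 811390 kJ/min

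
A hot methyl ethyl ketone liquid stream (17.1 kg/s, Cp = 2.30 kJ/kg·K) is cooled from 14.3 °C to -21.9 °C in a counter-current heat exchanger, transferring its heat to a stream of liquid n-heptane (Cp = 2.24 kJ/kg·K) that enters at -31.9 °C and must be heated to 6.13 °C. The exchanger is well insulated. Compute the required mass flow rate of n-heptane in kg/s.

ṁ_c = 16.7 kg/s

Heat released by hot stream: Q = 17.1 × 2.30 × (14.3 − -21.9) = 1423.7 kJ/s
Energy balance on cold side (adiabatic exchanger): Q = ṁ_c·Cp_c·(T_c,out − T_c,in)
ṁ_c = 1423.7 / [2.24 × (6.13 − -31.9)] = 16.713 kg/s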